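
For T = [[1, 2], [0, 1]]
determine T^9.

T = I + N where N = [[0, 2], [0, 0]] is strictly upper-triangular, so N^2 = 0.
(I + N)^9 = I + 9·N = [[1, 18], [0, 1]].

[[1, 18], [0, 1]]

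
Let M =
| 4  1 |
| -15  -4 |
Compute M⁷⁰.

M² = I (check: tr M = 0 and det M = -1), so M⁷⁰ = I since 70 is even.

[[1, 0], [0, 1]]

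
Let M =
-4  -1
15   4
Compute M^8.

M² = I (check: tr M = 0 and det M = -1), so M^8 = I since 8 is even.

[[1, 0], [0, 1]]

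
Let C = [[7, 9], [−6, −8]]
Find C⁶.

tr C = −1 and det C = −2, so the characteristic polynomial is λ² − (−1)λ + (−2) with roots 1 and −2.
Eigenvectors give P = [[3, −1], [−2, 1]] with P⁻¹ = [[1, 1], [2, 3]], and C = P·diag(1, −2)·P⁻¹.
Then C⁶ = P·diag(1, 64)·P⁻¹ = [[3, −64], [−2, 64]] · [[1, 1], [2, 3]] = [[−125, −189], [126, 190]].

[[−125, −189], [126, 190]]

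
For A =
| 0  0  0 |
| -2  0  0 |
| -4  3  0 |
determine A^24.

[[0, 0, 0], [0, 0, 0], [0, 0, 0]]

A is strictly triangular, hence nilpotent: A^3 = 0, so A^24 = 0.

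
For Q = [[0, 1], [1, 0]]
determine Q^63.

Q² = I (check: tr Q = 0 and det Q = −1), so Q^63 = Q since 63 is odd.

[[0, 1], [1, 0]]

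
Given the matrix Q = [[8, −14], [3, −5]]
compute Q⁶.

[[442, −882], [189, −377]]

tr Q = 3 and det Q = 2, so the characteristic polynomial is λ² − (3)λ + (2) with roots 1 and 2.
Eigenvectors give P = [[2, 7], [1, 3]] with P⁻¹ = [[−3, 7], [1, −2]], and Q = P·diag(1, 2)·P⁻¹.
Then Q⁶ = P·diag(1, 64)·P⁻¹ = [[2, 448], [1, 192]] · [[−3, 7], [1, −2]] = [[442, −882], [189, −377]].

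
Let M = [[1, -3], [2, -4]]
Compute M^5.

tr M = -3 and det M = 2, so the characteristic polynomial is λ² − (-3)λ + (2) with roots -2 and -1.
Eigenvectors give P = [[1, 3], [1, 2]] with P⁻¹ = [[-2, 3], [1, -1]], and M = P·diag(-2, -1)·P⁻¹.
Then M^5 = P·diag(-32, -1)·P⁻¹ = [[-32, -3], [-32, -2]] · [[-2, 3], [1, -1]] = [[61, -93], [62, -94]].

[[61, -93], [62, -94]]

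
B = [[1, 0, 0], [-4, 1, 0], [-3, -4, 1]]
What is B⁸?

[[1, 0, 0], [-32, 1, 0], [424, -32, 1]]

B = I + N where N = [[0, 0, 0], [-4, 0, 0], [-3, -4, 0]] is strictly lower-triangular, so N³ = 0.
(I + N)⁸ = I + 8·N + 28·N² = [[1, 0, 0], [-32, 1, 0], [424, -32, 1]].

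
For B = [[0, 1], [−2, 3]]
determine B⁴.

[[−14, 15], [−30, 31]]

tr B = 3 and det B = 2, so the characteristic polynomial is λ² − (3)λ + (2) with roots 2 and 1.
Eigenvectors give P = [[−1, 1], [−2, 1]] with P⁻¹ = [[1, −1], [2, −1]], and B = P·diag(2, 1)·P⁻¹.
Then B⁴ = P·diag(16, 1)·P⁻¹ = [[−16, 1], [−32, 1]] · [[1, −1], [2, −1]] = [[−14, 15], [−30, 31]].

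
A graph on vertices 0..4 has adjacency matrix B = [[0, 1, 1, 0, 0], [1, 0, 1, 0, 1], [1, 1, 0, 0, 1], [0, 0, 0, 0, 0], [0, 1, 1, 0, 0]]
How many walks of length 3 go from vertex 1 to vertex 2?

The number of length-3 walks from vertex 1 to vertex 2 is entry (1,2) of B^3, where B is the adjacency matrix.
B^2 = [[2, 1, 1, 0, 2], [1, 3, 2, 0, 1], [1, 2, 3, 0, 1], [0, 0, 0, 0, 0], [2, 1, 1, 0, 2]]
B^3 = [[2, 5, 5, 0, 2], [5, 4, 5, 0, 5], [5, 5, 4, 0, 5], [0, 0, 0, 0, 0], [2, 5, 5, 0, 2]]

5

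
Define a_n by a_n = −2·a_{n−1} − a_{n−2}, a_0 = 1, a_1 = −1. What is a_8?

1

With companion matrix A = [[−2, −1], [1, 0]], [a_n, a_{n−1}]ᵀ = A·[a_{n−1}, a_{n−2}]ᵀ, so [a_8, a_7]ᵀ = A⁷·[a_1, a_0]ᵀ.
A⁷ = [[−8, −7], [7, 6]], giving [a_8, a_7]ᵀ = [[1], [−1]].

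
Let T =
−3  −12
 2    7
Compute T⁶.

[[−1455, −4368], [728, 2185]]

tr T = 4 and det T = 3, so the characteristic polynomial is λ² − (4)λ + (3) with roots 1 and 3.
Eigenvectors give P = [[3, −2], [−1, 1]] with P⁻¹ = [[1, 2], [1, 3]], and T = P·diag(1, 3)·P⁻¹.
Then T⁶ = P·diag(1, 729)·P⁻¹ = [[3, −1458], [−1, 729]] · [[1, 2], [1, 3]] = [[−1455, −4368], [728, 2185]].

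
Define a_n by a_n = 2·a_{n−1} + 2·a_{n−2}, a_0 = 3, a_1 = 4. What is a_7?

With companion matrix C = [[2, 2], [1, 0]], [a_n, a_{n−1}]ᵀ = C·[a_{n−1}, a_{n−2}]ᵀ, so [a_7, a_6]ᵀ = C⁶·[a_1, a_0]ᵀ.
C⁶ = [[328, 240], [120, 88]], giving [a_7, a_6]ᵀ = [[2032], [744]].

2032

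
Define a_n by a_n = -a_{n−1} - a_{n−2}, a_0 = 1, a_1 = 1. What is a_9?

With companion matrix A = [[-1, -1], [1, 0]], [a_n, a_{n−1}]ᵀ = A·[a_{n−1}, a_{n−2}]ᵀ, so [a_9, a_8]ᵀ = A⁸·[a_1, a_0]ᵀ.
A⁸ = [[0, 1], [-1, -1]], giving [a_9, a_8]ᵀ = [[1], [-2]].

1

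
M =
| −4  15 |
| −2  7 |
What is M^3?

[[−34, 105], [−14, 43]]

tr M = 3 and det M = 2, so the characteristic polynomial is λ² − (3)λ + (2) with roots 1 and 2.
Eigenvectors give P = [[3, −5], [1, −2]] with P⁻¹ = [[2, −5], [1, −3]], and M = P·diag(1, 2)·P⁻¹.
Then M^3 = P·diag(1, 8)·P⁻¹ = [[3, −40], [1, −16]] · [[2, −5], [1, −3]] = [[−34, 105], [−14, 43]].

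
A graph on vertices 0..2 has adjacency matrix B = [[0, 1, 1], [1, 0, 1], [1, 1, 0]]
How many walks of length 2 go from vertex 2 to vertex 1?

1

The number of length-2 walks from vertex 2 to vertex 1 is entry (2,1) of B^2, where B is the adjacency matrix.
B^2 = [[2, 1, 1], [1, 2, 1], [1, 1, 2]]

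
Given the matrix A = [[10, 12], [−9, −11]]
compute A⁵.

tr A = −1 and det A = −2, so the characteristic polynomial is λ² − (−1)λ + (−2) with roots −2 and 1.
Eigenvectors give P = [[−1, 4], [1, −3]] with P⁻¹ = [[3, 4], [1, 1]], and A = P·diag(−2, 1)·P⁻¹.
Then A⁵ = P·diag(−32, 1)·P⁻¹ = [[32, 4], [−32, −3]] · [[3, 4], [1, 1]] = [[100, 132], [−99, −131]].

[[100, 132], [−99, −131]]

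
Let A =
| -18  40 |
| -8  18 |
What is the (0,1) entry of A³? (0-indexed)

tr A = 0 and det A = -4, so the characteristic polynomial is λ² − (0)λ + (-4) with roots 2 and -2.
Eigenvectors give P = [[2, -5], [1, -2]] with P⁻¹ = [[-2, 5], [-1, 2]], and A = P·diag(2, -2)·P⁻¹.
Then A³ = P·diag(8, -8)·P⁻¹ = [[16, 40], [8, 16]] · [[-2, 5], [-1, 2]] = [[-72, 160], [-32, 72]].

160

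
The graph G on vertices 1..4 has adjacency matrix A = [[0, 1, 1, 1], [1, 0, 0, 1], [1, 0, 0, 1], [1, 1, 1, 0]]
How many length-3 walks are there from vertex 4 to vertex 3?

The number of length-3 walks from vertex 4 to vertex 3 is entry (4,3) of A³, where A is the adjacency matrix.
A² = [[3, 1, 1, 2], [1, 2, 2, 1], [1, 2, 2, 1], [2, 1, 1, 3]]
A³ = [[4, 5, 5, 5], [5, 2, 2, 5], [5, 2, 2, 5], [5, 5, 5, 4]]

5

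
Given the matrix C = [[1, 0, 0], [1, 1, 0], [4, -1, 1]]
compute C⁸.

[[1, 0, 0], [8, 1, 0], [4, -8, 1]]

C = I + N where N = [[0, 0, 0], [1, 0, 0], [4, -1, 0]] is strictly lower-triangular, so N³ = 0.
(I + N)⁸ = I + 8·N + 28·N² = [[1, 0, 0], [8, 1, 0], [4, -8, 1]].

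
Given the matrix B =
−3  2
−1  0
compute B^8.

tr B = −3 and det B = 2, so the characteristic polynomial is λ² − (−3)λ + (2) with roots −1 and −2.
Eigenvectors give P = [[1, 2], [1, 1]] with P⁻¹ = [[−1, 2], [1, −1]], and B = P·diag(−1, −2)·P⁻¹.
Then B^8 = P·diag(1, 256)·P⁻¹ = [[1, 512], [1, 256]] · [[−1, 2], [1, −1]] = [[511, −510], [255, −254]].

[[511, −510], [255, −254]]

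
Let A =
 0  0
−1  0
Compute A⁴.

[[0, 0], [0, 0]]

A is strictly triangular, hence nilpotent: A² = 0, so A⁴ = 0.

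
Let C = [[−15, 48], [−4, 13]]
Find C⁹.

tr C = −2 and det C = −3, so the characteristic polynomial is λ² − (−2)λ + (−3) with roots 1 and −3.
Eigenvectors give P = [[3, 4], [1, 1]] with P⁻¹ = [[−1, 4], [1, −3]], and C = P·diag(1, −3)·P⁻¹.
Then C⁹ = P·diag(1, −19683)·P⁻¹ = [[3, −78732], [1, −19683]] · [[−1, 4], [1, −3]] = [[−78735, 236208], [−19684, 59053]].

[[−78735, 236208], [−19684, 59053]]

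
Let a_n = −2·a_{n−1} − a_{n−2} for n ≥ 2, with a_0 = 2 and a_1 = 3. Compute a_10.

−48

With companion matrix A = [[−2, −1], [1, 0]], [a_n, a_{n−1}]ᵀ = A·[a_{n−1}, a_{n−2}]ᵀ, so [a_10, a_9]ᵀ = A⁹·[a_1, a_0]ᵀ.
A⁹ = [[−10, −9], [9, 8]], giving [a_10, a_9]ᵀ = [[−48], [43]].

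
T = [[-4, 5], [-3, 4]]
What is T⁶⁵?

T² = I (check: tr T = 0 and det T = -1), so T⁶⁵ = T since 65 is odd.

[[-4, 5], [-3, 4]]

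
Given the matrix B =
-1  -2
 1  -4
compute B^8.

[[-6049, 12610], [-6305, 12866]]

tr B = -5 and det B = 6, so the characteristic polynomial is λ² − (-5)λ + (6) with roots -2 and -3.
Eigenvectors give P = [[2, -1], [1, -1]] with P⁻¹ = [[1, -1], [1, -2]], and B = P·diag(-2, -3)·P⁻¹.
Then B^8 = P·diag(256, 6561)·P⁻¹ = [[512, -6561], [256, -6561]] · [[1, -1], [1, -2]] = [[-6049, 12610], [-6305, 12866]].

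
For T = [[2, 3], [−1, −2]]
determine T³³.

T² = I (check: tr T = 0 and det T = −1), so T³³ = T since 33 is odd.

[[2, 3], [−1, −2]]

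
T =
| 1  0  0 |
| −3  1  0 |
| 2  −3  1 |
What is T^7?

[[1, 0, 0], [−21, 1, 0], [203, −21, 1]]

T = I + N where N = [[0, 0, 0], [−3, 0, 0], [2, −3, 0]] is strictly lower-triangular, so N^3 = 0.
(I + N)^7 = I + 7·N + 21·N^2 = [[1, 0, 0], [−21, 1, 0], [203, −21, 1]].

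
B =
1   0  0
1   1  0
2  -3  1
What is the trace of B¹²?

3

B = I + N where N = [[0, 0, 0], [1, 0, 0], [2, -3, 0]] is strictly lower-triangular, so N³ = 0.
(I + N)¹² = I + 12·N + 66·N² = [[1, 0, 0], [12, 1, 0], [-174, -36, 1]].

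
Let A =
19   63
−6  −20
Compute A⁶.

[[−377, −1323], [126, 442]]

tr A = −1 and det A = −2, so the characteristic polynomial is λ² − (−1)λ + (−2) with roots −2 and 1.
Eigenvectors give P = [[3, −7], [−1, 2]] with P⁻¹ = [[−2, −7], [−1, −3]], and A = P·diag(−2, 1)·P⁻¹.
Then A⁶ = P·diag(64, 1)·P⁻¹ = [[192, −7], [−64, 2]] · [[−2, −7], [−1, −3]] = [[−377, −1323], [126, 442]].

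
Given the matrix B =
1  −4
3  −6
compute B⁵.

[[601, −844], [633, −876]]

tr B = −5 and det B = 6, so the characteristic polynomial is λ² − (−5)λ + (6) with roots −3 and −2.
Eigenvectors give P = [[1, 4], [1, 3]] with P⁻¹ = [[−3, 4], [1, −1]], and B = P·diag(−3, −2)·P⁻¹.
Then B⁵ = P·diag(−243, −32)·P⁻¹ = [[−243, −128], [−243, −96]] · [[−3, 4], [1, −1]] = [[601, −844], [633, −876]].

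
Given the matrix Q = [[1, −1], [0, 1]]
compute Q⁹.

Q = I + N where N = [[0, −1], [0, 0]] is strictly upper-triangular, so N² = 0.
(I + N)⁹ = I + 9·N = [[1, −9], [0, 1]].

[[1, −9], [0, 1]]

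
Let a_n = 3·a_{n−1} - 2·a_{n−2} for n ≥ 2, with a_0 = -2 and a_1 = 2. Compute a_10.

With companion matrix T = [[3, -2], [1, 0]], [a_n, a_{n−1}]ᵀ = T·[a_{n−1}, a_{n−2}]ᵀ, so [a_10, a_9]ᵀ = T^9·[a_1, a_0]ᵀ.
T^9 = [[1023, -1022], [511, -510]], giving [a_10, a_9]ᵀ = [[4090], [2042]].

4090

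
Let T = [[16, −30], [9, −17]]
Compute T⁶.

[[−314, 630], [−189, 379]]

tr T = −1 and det T = −2, so the characteristic polynomial is λ² − (−1)λ + (−2) with roots −2 and 1.
Eigenvectors give P = [[−5, 2], [−3, 1]] with P⁻¹ = [[1, −2], [3, −5]], and T = P·diag(−2, 1)·P⁻¹.
Then T⁶ = P·diag(64, 1)·P⁻¹ = [[−320, 2], [−192, 1]] · [[1, −2], [3, −5]] = [[−314, 630], [−189, 379]].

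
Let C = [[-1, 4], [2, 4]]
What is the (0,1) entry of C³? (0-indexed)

C² = [[9, 12], [6, 24]]
C³ = [[15, 84], [42, 120]]

84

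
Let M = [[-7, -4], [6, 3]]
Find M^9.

tr M = -4 and det M = 3, so the characteristic polynomial is λ² − (-4)λ + (3) with roots -3 and -1.
Eigenvectors give P = [[-1, -2], [1, 3]] with P⁻¹ = [[-3, -2], [1, 1]], and M = P·diag(-3, -1)·P⁻¹.
Then M^9 = P·diag(-19683, -1)·P⁻¹ = [[19683, 2], [-19683, -3]] · [[-3, -2], [1, 1]] = [[-59047, -39364], [59046, 39363]].

[[-59047, -39364], [59046, 39363]]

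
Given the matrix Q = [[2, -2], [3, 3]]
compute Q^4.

[[-146, -10], [15, -141]]

Q^2 = [[-2, -10], [15, 3]]
Q^3 = [[-34, -26], [39, -21]]
Q^4 = [[-146, -10], [15, -141]]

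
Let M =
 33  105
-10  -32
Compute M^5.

tr M = 1 and det M = -6, so the characteristic polynomial is λ² − (1)λ + (-6) with roots 3 and -2.
Eigenvectors give P = [[7, -3], [-2, 1]] with P⁻¹ = [[1, 3], [2, 7]], and M = P·diag(3, -2)·P⁻¹.
Then M^5 = P·diag(243, -32)·P⁻¹ = [[1701, 96], [-486, -32]] · [[1, 3], [2, 7]] = [[1893, 5775], [-550, -1682]].

[[1893, 5775], [-550, -1682]]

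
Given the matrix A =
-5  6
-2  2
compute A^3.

[[-29, 42], [-14, 20]]

tr A = -3 and det A = 2, so the characteristic polynomial is λ² − (-3)λ + (2) with roots -2 and -1.
Eigenvectors give P = [[2, -3], [1, -2]] with P⁻¹ = [[2, -3], [1, -2]], and A = P·diag(-2, -1)·P⁻¹.
Then A^3 = P·diag(-8, -1)·P⁻¹ = [[-16, 3], [-8, 2]] · [[2, -3], [1, -2]] = [[-29, 42], [-14, 20]].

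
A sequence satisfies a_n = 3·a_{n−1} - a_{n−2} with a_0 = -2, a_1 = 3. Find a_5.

207

With companion matrix B = [[3, -1], [1, 0]], [a_n, a_{n−1}]ᵀ = B·[a_{n−1}, a_{n−2}]ᵀ, so [a_5, a_4]ᵀ = B⁴·[a_1, a_0]ᵀ.
B⁴ = [[55, -21], [21, -8]], giving [a_5, a_4]ᵀ = [[207], [79]].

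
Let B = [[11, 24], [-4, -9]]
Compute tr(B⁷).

2186

tr B = 2 and det B = -3, so the characteristic polynomial is λ² − (2)λ + (-3) with roots -1 and 3.
Eigenvectors give P = [[-2, 3], [1, -1]] with P⁻¹ = [[1, 3], [1, 2]], and B = P·diag(-1, 3)·P⁻¹.
Then B⁷ = P·diag(-1, 2187)·P⁻¹ = [[2, 6561], [-1, -2187]] · [[1, 3], [1, 2]] = [[6563, 13128], [-2188, -4377]].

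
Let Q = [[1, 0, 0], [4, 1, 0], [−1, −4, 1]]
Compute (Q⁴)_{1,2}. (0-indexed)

0

Q = I + N where N = [[0, 0, 0], [4, 0, 0], [−1, −4, 0]] is strictly lower-triangular, so N³ = 0.
(I + N)⁴ = I + 4·N + 6·N² = [[1, 0, 0], [16, 1, 0], [−100, −16, 1]].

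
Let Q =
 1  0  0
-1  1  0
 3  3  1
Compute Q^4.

Q = I + N where N = [[0, 0, 0], [-1, 0, 0], [3, 3, 0]] is strictly lower-triangular, so N^3 = 0.
(I + N)^4 = I + 4·N + 6·N^2 = [[1, 0, 0], [-4, 1, 0], [-6, 12, 1]].

[[1, 0, 0], [-4, 1, 0], [-6, 12, 1]]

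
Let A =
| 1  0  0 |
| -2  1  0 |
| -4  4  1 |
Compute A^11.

A = I + N where N = [[0, 0, 0], [-2, 0, 0], [-4, 4, 0]] is strictly lower-triangular, so N^3 = 0.
(I + N)^11 = I + 11·N + 55·N^2 = [[1, 0, 0], [-22, 1, 0], [-484, 44, 1]].

[[1, 0, 0], [-22, 1, 0], [-484, 44, 1]]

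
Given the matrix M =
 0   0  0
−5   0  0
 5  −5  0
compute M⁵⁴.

[[0, 0, 0], [0, 0, 0], [0, 0, 0]]

M is strictly triangular, hence nilpotent: M³ = 0, so M⁵⁴ = 0.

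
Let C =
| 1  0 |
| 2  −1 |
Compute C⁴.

C² = [[1, 0], [0, 1]]
C³ = [[1, 0], [2, −1]]
C⁴ = [[1, 0], [0, 1]]

[[1, 0], [0, 1]]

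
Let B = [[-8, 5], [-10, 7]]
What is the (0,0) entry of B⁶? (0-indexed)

1394

tr B = -1 and det B = -6, so the characteristic polynomial is λ² − (-1)λ + (-6) with roots 2 and -3.
Eigenvectors give P = [[1, -1], [2, -1]] with P⁻¹ = [[-1, 1], [-2, 1]], and B = P·diag(2, -3)·P⁻¹.
Then B⁶ = P·diag(64, 729)·P⁻¹ = [[64, -729], [128, -729]] · [[-1, 1], [-2, 1]] = [[1394, -665], [1330, -601]].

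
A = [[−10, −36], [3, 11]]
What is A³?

tr A = 1 and det A = −2, so the characteristic polynomial is λ² − (1)λ + (−2) with roots 2 and −1.
Eigenvectors give P = [[3, −4], [−1, 1]] with P⁻¹ = [[−1, −4], [−1, −3]], and A = P·diag(2, −1)·P⁻¹.
Then A³ = P·diag(8, −1)·P⁻¹ = [[24, 4], [−8, −1]] · [[−1, −4], [−1, −3]] = [[−28, −108], [9, 35]].

[[−28, −108], [9, 35]]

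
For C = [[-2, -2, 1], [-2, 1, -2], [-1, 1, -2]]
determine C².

[[7, 3, 0], [4, 3, 0], [2, 1, 1]]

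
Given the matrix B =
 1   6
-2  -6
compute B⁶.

[[-1931, -3990], [1330, 2724]]

tr B = -5 and det B = 6, so the characteristic polynomial is λ² − (-5)λ + (6) with roots -3 and -2.
Eigenvectors give P = [[-3, -2], [2, 1]] with P⁻¹ = [[1, 2], [-2, -3]], and B = P·diag(-3, -2)·P⁻¹.
Then B⁶ = P·diag(729, 64)·P⁻¹ = [[-2187, -128], [1458, 64]] · [[1, 2], [-2, -3]] = [[-1931, -3990], [1330, 2724]].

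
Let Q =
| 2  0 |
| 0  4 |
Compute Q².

[[4, 0], [0, 16]]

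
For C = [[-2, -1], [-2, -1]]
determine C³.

C² = [[6, 3], [6, 3]]
C³ = [[-18, -9], [-18, -9]]

[[-18, -9], [-18, -9]]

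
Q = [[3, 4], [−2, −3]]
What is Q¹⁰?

Q² = I (check: tr Q = 0 and det Q = −1), so Q¹⁰ = I since 10 is even.

[[1, 0], [0, 1]]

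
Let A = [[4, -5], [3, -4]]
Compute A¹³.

[[4, -5], [3, -4]]

A² = I (check: tr A = 0 and det A = -1), so A¹³ = A since 13 is odd.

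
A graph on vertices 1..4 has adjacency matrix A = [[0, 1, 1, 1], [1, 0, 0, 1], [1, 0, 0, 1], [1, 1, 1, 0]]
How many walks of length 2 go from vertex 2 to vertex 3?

The number of length-2 walks from vertex 2 to vertex 3 is entry (2,3) of A², where A is the adjacency matrix.
A² = [[3, 1, 1, 2], [1, 2, 2, 1], [1, 2, 2, 1], [2, 1, 1, 3]]

2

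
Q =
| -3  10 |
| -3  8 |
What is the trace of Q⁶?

tr Q = 5 and det Q = 6, so the characteristic polynomial is λ² − (5)λ + (6) with roots 2 and 3.
Eigenvectors give P = [[-2, 5], [-1, 3]] with P⁻¹ = [[-3, 5], [-1, 2]], and Q = P·diag(2, 3)·P⁻¹.
Then Q⁶ = P·diag(64, 729)·P⁻¹ = [[-128, 3645], [-64, 2187]] · [[-3, 5], [-1, 2]] = [[-3261, 6650], [-1995, 4054]].

793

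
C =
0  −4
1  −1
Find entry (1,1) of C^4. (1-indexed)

C^2 = [[−4, 4], [−1, −3]]
C^3 = [[4, 12], [−3, 7]]
C^4 = [[12, −28], [7, 5]]

12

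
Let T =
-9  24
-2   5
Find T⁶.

tr T = -4 and det T = 3, so the characteristic polynomial is λ² − (-4)λ + (3) with roots -1 and -3.
Eigenvectors give P = [[-3, -4], [-1, -1]] with P⁻¹ = [[1, -4], [-1, 3]], and T = P·diag(-1, -3)·P⁻¹.
Then T⁶ = P·diag(1, 729)·P⁻¹ = [[-3, -2916], [-1, -729]] · [[1, -4], [-1, 3]] = [[2913, -8736], [728, -2183]].

[[2913, -8736], [728, -2183]]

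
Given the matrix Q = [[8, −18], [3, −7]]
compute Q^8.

tr Q = 1 and det Q = −2, so the characteristic polynomial is λ² − (1)λ + (−2) with roots 2 and −1.
Eigenvectors give P = [[3, 2], [1, 1]] with P⁻¹ = [[1, −2], [−1, 3]], and Q = P·diag(2, −1)·P⁻¹.
Then Q^8 = P·diag(256, 1)·P⁻¹ = [[768, 2], [256, 1]] · [[1, −2], [−1, 3]] = [[766, −1530], [255, −509]].

[[766, −1530], [255, −509]]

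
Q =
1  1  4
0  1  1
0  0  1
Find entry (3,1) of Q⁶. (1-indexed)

0

Q = I + N where N = [[0, 1, 4], [0, 0, 1], [0, 0, 0]] is strictly upper-triangular, so N³ = 0.
(I + N)⁶ = I + 6·N + 15·N² = [[1, 6, 39], [0, 1, 6], [0, 0, 1]].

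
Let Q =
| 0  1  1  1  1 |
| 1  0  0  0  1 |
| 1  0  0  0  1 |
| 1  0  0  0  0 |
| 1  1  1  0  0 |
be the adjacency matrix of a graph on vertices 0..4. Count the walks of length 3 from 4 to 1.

5

The number of length-3 walks from vertex 4 to vertex 1 is entry (4,1) of Q³, where Q is the adjacency matrix.
Q² = [[4, 1, 1, 0, 2], [1, 2, 2, 1, 1], [1, 2, 2, 1, 1], [0, 1, 1, 1, 1], [2, 1, 1, 1, 3]]
Q³ = [[4, 6, 6, 4, 6], [6, 2, 2, 1, 5], [6, 2, 2, 1, 5], [4, 1, 1, 0, 2], [6, 5, 5, 2, 4]]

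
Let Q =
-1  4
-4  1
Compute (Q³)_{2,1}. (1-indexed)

60

Q² = [[-15, 0], [0, -15]]
Q³ = [[15, -60], [60, -15]]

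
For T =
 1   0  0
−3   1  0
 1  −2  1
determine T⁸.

[[1, 0, 0], [−24, 1, 0], [176, −16, 1]]

T = I + N where N = [[0, 0, 0], [−3, 0, 0], [1, −2, 0]] is strictly lower-triangular, so N³ = 0.
(I + N)⁸ = I + 8·N + 28·N² = [[1, 0, 0], [−24, 1, 0], [176, −16, 1]].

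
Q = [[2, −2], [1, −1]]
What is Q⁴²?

Q² = Q (a projection; rank 1, trace 1), so Q⁴² = Q.

[[2, −2], [1, −1]]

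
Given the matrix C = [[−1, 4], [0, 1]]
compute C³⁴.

[[1, 0], [0, 1]]

C² = I (check: tr C = 0 and det C = −1), so C³⁴ = I since 34 is even.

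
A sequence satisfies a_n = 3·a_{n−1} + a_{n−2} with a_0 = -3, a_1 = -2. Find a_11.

-411473

With companion matrix C = [[3, 1], [1, 0]], [a_n, a_{n−1}]ᵀ = C·[a_{n−1}, a_{n−2}]ᵀ, so [a_11, a_10]ᵀ = C¹⁰·[a_1, a_0]ᵀ.
C¹⁰ = [[141481, 42837], [42837, 12970]], giving [a_11, a_10]ᵀ = [[-411473], [-124584]].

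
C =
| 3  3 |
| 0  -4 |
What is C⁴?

[[81, -75], [0, 256]]

C² = [[9, -3], [0, 16]]
C³ = [[27, 39], [0, -64]]
C⁴ = [[81, -75], [0, 256]]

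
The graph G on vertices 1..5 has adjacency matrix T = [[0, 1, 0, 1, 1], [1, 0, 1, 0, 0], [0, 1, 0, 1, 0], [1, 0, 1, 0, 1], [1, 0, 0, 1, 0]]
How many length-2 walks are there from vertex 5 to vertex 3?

1

The number of length-2 walks from vertex 5 to vertex 3 is entry (5,3) of T^2, where T is the adjacency matrix.
T^2 = [[3, 0, 2, 1, 1], [0, 2, 0, 2, 1], [2, 0, 2, 0, 1], [1, 2, 0, 3, 1], [1, 1, 1, 1, 2]]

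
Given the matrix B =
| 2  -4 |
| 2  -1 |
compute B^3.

B^2 = [[-4, -4], [2, -7]]
B^3 = [[-16, 20], [-10, -1]]

[[-16, 20], [-10, -1]]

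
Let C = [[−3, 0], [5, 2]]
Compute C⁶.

tr C = −1 and det C = −6, so the characteristic polynomial is λ² − (−1)λ + (−6) with roots 2 and −3.
Eigenvectors give P = [[0, −1], [1, 1]] with P⁻¹ = [[1, 1], [−1, 0]], and C = P·diag(2, −3)·P⁻¹.
Then C⁶ = P·diag(64, 729)·P⁻¹ = [[0, −729], [64, 729]] · [[1, 1], [−1, 0]] = [[729, 0], [−665, 64]].

[[729, 0], [−665, 64]]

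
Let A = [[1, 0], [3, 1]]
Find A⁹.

[[1, 0], [27, 1]]

A = I + N where N = [[0, 0], [3, 0]] is strictly lower-triangular, so N² = 0.
(I + N)⁹ = I + 9·N = [[1, 0], [27, 1]].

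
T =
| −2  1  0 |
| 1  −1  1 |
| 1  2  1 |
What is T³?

[[−12, 10, −2], [8, −6, 4], [2, 6, 4]]

T² = [[5, −3, 1], [−2, 4, 0], [1, 1, 3]]
T³ = [[−12, 10, −2], [8, −6, 4], [2, 6, 4]]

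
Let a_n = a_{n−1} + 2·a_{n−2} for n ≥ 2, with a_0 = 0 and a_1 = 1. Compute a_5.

11

With companion matrix B = [[1, 2], [1, 0]], [a_n, a_{n−1}]ᵀ = B·[a_{n−1}, a_{n−2}]ᵀ, so [a_5, a_4]ᵀ = B^4·[a_1, a_0]ᵀ.
B^4 = [[11, 10], [5, 6]], giving [a_5, a_4]ᵀ = [[11], [5]].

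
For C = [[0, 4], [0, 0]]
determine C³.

C is strictly triangular, hence nilpotent: C² = 0, so C³ = 0.

[[0, 0], [0, 0]]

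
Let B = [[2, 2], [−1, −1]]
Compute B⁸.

[[2, 2], [−1, −1]]

B² = B (a projection; rank 1, trace 1), so B⁸ = B.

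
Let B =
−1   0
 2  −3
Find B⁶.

tr B = −4 and det B = 3, so the characteristic polynomial is λ² − (−4)λ + (3) with roots −3 and −1.
Eigenvectors give P = [[0, −1], [1, −1]] with P⁻¹ = [[−1, 1], [−1, 0]], and B = P·diag(−3, −1)·P⁻¹.
Then B⁶ = P·diag(729, 1)·P⁻¹ = [[0, −1], [729, −1]] · [[−1, 1], [−1, 0]] = [[1, 0], [−728, 729]].

[[1, 0], [−728, 729]]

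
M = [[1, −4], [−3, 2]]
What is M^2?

[[13, −12], [−9, 16]]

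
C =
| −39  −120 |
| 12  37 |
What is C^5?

[[−2439, −7320], [732, 2197]]

tr C = −2 and det C = −3, so the characteristic polynomial is λ² − (−2)λ + (−3) with roots −3 and 1.
Eigenvectors give P = [[10, −3], [−3, 1]] with P⁻¹ = [[1, 3], [3, 10]], and C = P·diag(−3, 1)·P⁻¹.
Then C^5 = P·diag(−243, 1)·P⁻¹ = [[−2430, −3], [729, 1]] · [[1, 3], [3, 10]] = [[−2439, −7320], [732, 2197]].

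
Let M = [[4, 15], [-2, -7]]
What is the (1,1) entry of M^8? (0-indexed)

tr M = -3 and det M = 2, so the characteristic polynomial is λ² − (-3)λ + (2) with roots -1 and -2.
Eigenvectors give P = [[-3, -5], [1, 2]] with P⁻¹ = [[-2, -5], [1, 3]], and M = P·diag(-1, -2)·P⁻¹.
Then M^8 = P·diag(1, 256)·P⁻¹ = [[-3, -1280], [1, 512]] · [[-2, -5], [1, 3]] = [[-1274, -3825], [510, 1531]].

1531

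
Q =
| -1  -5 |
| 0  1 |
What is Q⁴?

[[1, 0], [0, 1]]

Q² = I (check: tr Q = 0 and det Q = -1), so Q⁴ = I since 4 is even.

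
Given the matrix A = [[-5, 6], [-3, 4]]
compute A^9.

tr A = -1 and det A = -2, so the characteristic polynomial is λ² − (-1)λ + (-2) with roots 1 and -2.
Eigenvectors give P = [[-1, -2], [-1, -1]] with P⁻¹ = [[1, -2], [-1, 1]], and A = P·diag(1, -2)·P⁻¹.
Then A^9 = P·diag(1, -512)·P⁻¹ = [[-1, 1024], [-1, 512]] · [[1, -2], [-1, 1]] = [[-1025, 1026], [-513, 514]].

[[-1025, 1026], [-513, 514]]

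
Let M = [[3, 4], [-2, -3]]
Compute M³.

[[3, 4], [-2, -3]]

M² = I (check: tr M = 0 and det M = -1), so M³ = M since 3 is odd.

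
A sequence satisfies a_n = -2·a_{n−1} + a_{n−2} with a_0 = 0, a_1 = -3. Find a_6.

210

With companion matrix B = [[-2, 1], [1, 0]], [a_n, a_{n−1}]ᵀ = B·[a_{n−1}, a_{n−2}]ᵀ, so [a_6, a_5]ᵀ = B⁵·[a_1, a_0]ᵀ.
B⁵ = [[-70, 29], [29, -12]], giving [a_6, a_5]ᵀ = [[210], [-87]].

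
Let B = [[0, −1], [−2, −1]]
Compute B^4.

[[6, 5], [10, 11]]

B^2 = [[2, 1], [2, 3]]
B^3 = [[−2, −3], [−6, −5]]
B^4 = [[6, 5], [10, 11]]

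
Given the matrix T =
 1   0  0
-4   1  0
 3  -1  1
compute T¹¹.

T = I + N where N = [[0, 0, 0], [-4, 0, 0], [3, -1, 0]] is strictly lower-triangular, so N³ = 0.
(I + N)¹¹ = I + 11·N + 55·N² = [[1, 0, 0], [-44, 1, 0], [253, -11, 1]].

[[1, 0, 0], [-44, 1, 0], [253, -11, 1]]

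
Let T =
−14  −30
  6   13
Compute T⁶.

[[316, 630], [−126, −251]]

tr T = −1 and det T = −2, so the characteristic polynomial is λ² − (−1)λ + (−2) with roots −2 and 1.
Eigenvectors give P = [[−5, −2], [2, 1]] with P⁻¹ = [[−1, −2], [2, 5]], and T = P·diag(−2, 1)·P⁻¹.
Then T⁶ = P·diag(64, 1)·P⁻¹ = [[−320, −2], [128, 1]] · [[−1, −2], [2, 5]] = [[316, 630], [−126, −251]].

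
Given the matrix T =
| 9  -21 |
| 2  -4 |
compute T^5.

tr T = 5 and det T = 6, so the characteristic polynomial is λ² − (5)λ + (6) with roots 2 and 3.
Eigenvectors give P = [[3, 7], [1, 2]] with P⁻¹ = [[-2, 7], [1, -3]], and T = P·diag(2, 3)·P⁻¹.
Then T^5 = P·diag(32, 243)·P⁻¹ = [[96, 1701], [32, 486]] · [[-2, 7], [1, -3]] = [[1509, -4431], [422, -1234]].

[[1509, -4431], [422, -1234]]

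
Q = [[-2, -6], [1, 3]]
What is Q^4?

Q² = Q (a projection; rank 1, trace 1), so Q^4 = Q.

[[-2, -6], [1, 3]]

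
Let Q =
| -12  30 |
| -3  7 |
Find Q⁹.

[[-192222, 575130], [-57513, 172027]]

tr Q = -5 and det Q = 6, so the characteristic polynomial is λ² − (-5)λ + (6) with roots -3 and -2.
Eigenvectors give P = [[-10, 3], [-3, 1]] with P⁻¹ = [[-1, 3], [-3, 10]], and Q = P·diag(-3, -2)·P⁻¹.
Then Q⁹ = P·diag(-19683, -512)·P⁻¹ = [[196830, -1536], [59049, -512]] · [[-1, 3], [-3, 10]] = [[-192222, 575130], [-57513, 172027]].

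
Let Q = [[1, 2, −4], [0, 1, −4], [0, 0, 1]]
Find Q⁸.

[[1, 16, −256], [0, 1, −32], [0, 0, 1]]

Q = I + N where N = [[0, 2, −4], [0, 0, −4], [0, 0, 0]] is strictly upper-triangular, so N³ = 0.
(I + N)⁸ = I + 8·N + 28·N² = [[1, 16, −256], [0, 1, −32], [0, 0, 1]].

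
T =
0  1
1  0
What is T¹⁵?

T² = I (check: tr T = 0 and det T = -1), so T¹⁵ = T since 15 is odd.

[[0, 1], [1, 0]]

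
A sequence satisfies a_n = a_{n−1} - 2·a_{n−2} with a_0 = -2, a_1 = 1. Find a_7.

With companion matrix Q = [[1, -2], [1, 0]], [a_n, a_{n−1}]ᵀ = Q·[a_{n−1}, a_{n−2}]ᵀ, so [a_7, a_6]ᵀ = Q⁶·[a_1, a_0]ᵀ.
Q⁶ = [[7, -10], [5, 2]], giving [a_7, a_6]ᵀ = [[27], [1]].

27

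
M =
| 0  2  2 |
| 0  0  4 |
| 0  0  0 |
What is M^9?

M is strictly triangular, hence nilpotent: M^3 = 0, so M^9 = 0.

[[0, 0, 0], [0, 0, 0], [0, 0, 0]]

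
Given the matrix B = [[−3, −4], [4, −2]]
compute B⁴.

[[−351, −380], [380, −256]]

B² = [[−7, 20], [−20, −12]]
B³ = [[101, −12], [12, 104]]
B⁴ = [[−351, −380], [380, −256]]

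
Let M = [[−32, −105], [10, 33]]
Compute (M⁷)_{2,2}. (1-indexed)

tr M = 1 and det M = −6, so the characteristic polynomial is λ² − (1)λ + (−6) with roots 3 and −2.
Eigenvectors give P = [[3, 7], [−1, −2]] with P⁻¹ = [[−2, −7], [1, 3]], and M = P·diag(3, −2)·P⁻¹.
Then M⁷ = P·diag(2187, −128)·P⁻¹ = [[6561, −896], [−2187, 256]] · [[−2, −7], [1, 3]] = [[−14018, −48615], [4630, 16077]].

16077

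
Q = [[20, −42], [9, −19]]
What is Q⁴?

[[106, −210], [45, −89]]

tr Q = 1 and det Q = −2, so the characteristic polynomial is λ² − (1)λ + (−2) with roots 2 and −1.
Eigenvectors give P = [[7, 2], [3, 1]] with P⁻¹ = [[1, −2], [−3, 7]], and Q = P·diag(2, −1)·P⁻¹.
Then Q⁴ = P·diag(16, 1)·P⁻¹ = [[112, 2], [48, 1]] · [[1, −2], [−3, 7]] = [[106, −210], [45, −89]].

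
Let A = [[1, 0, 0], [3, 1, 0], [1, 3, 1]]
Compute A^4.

A = I + N where N = [[0, 0, 0], [3, 0, 0], [1, 3, 0]] is strictly lower-triangular, so N^3 = 0.
(I + N)^4 = I + 4·N + 6·N^2 = [[1, 0, 0], [12, 1, 0], [58, 12, 1]].

[[1, 0, 0], [12, 1, 0], [58, 12, 1]]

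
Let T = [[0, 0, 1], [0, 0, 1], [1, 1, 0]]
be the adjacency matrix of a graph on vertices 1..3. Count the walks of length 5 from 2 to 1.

0

The number of length-5 walks from vertex 2 to vertex 1 is entry (2,1) of T^5, where T is the adjacency matrix.
T^2 = [[1, 1, 0], [1, 1, 0], [0, 0, 2]]
T^3 = [[0, 0, 2], [0, 0, 2], [2, 2, 0]]
T^4 = [[2, 2, 0], [2, 2, 0], [0, 0, 4]]
T^5 = [[0, 0, 4], [0, 0, 4], [4, 4, 0]]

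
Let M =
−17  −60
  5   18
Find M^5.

[[−857, −3300], [275, 1068]]

tr M = 1 and det M = −6, so the characteristic polynomial is λ² − (1)λ + (−6) with roots 3 and −2.
Eigenvectors give P = [[−3, −4], [1, 1]] with P⁻¹ = [[1, 4], [−1, −3]], and M = P·diag(3, −2)·P⁻¹.
Then M^5 = P·diag(243, −32)·P⁻¹ = [[−729, 128], [243, −32]] · [[1, 4], [−1, −3]] = [[−857, −3300], [275, 1068]].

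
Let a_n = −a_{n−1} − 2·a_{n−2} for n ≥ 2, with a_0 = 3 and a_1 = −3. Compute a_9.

With companion matrix T = [[−1, −2], [1, 0]], [a_n, a_{n−1}]ᵀ = T·[a_{n−1}, a_{n−2}]ᵀ, so [a_9, a_8]ᵀ = T^8·[a_1, a_0]ᵀ.
T^8 = [[−17, −6], [3, −14]], giving [a_9, a_8]ᵀ = [[33], [−51]].

33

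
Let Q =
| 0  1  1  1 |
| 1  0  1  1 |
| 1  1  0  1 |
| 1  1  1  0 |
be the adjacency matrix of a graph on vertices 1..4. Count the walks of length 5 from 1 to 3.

The number of length-5 walks from vertex 1 to vertex 3 is entry (1,3) of Q^5, where Q is the adjacency matrix.
Q^2 = [[3, 2, 2, 2], [2, 3, 2, 2], [2, 2, 3, 2], [2, 2, 2, 3]]
Q^3 = [[6, 7, 7, 7], [7, 6, 7, 7], [7, 7, 6, 7], [7, 7, 7, 6]]
Q^4 = [[21, 20, 20, 20], [20, 21, 20, 20], [20, 20, 21, 20], [20, 20, 20, 21]]
Q^5 = [[60, 61, 61, 61], [61, 60, 61, 61], [61, 61, 60, 61], [61, 61, 61, 60]]

61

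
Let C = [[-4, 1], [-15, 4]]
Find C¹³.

[[-4, 1], [-15, 4]]

C² = I (check: tr C = 0 and det C = -1), so C¹³ = C since 13 is odd.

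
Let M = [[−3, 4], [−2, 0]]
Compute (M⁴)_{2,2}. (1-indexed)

−8

M² = [[1, −12], [6, −8]]
M³ = [[21, 4], [−2, 24]]
M⁴ = [[−71, 84], [−42, −8]]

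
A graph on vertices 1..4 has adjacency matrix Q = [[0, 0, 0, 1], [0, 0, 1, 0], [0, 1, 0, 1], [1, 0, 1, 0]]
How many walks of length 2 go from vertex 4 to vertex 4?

The number of length-2 walks from vertex 4 to vertex 4 is entry (4,4) of Q^2, where Q is the adjacency matrix.
Q^2 = [[1, 0, 1, 0], [0, 1, 0, 1], [1, 0, 2, 0], [0, 1, 0, 2]]

2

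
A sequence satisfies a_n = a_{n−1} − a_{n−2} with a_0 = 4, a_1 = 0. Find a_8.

With companion matrix Q = [[1, −1], [1, 0]], [a_n, a_{n−1}]ᵀ = Q·[a_{n−1}, a_{n−2}]ᵀ, so [a_8, a_7]ᵀ = Q^7·[a_1, a_0]ᵀ.
Q^7 = [[1, −1], [1, 0]], giving [a_8, a_7]ᵀ = [[−4], [0]].

−4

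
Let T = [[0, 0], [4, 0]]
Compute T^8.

T is strictly triangular, hence nilpotent: T^2 = 0, so T^8 = 0.

[[0, 0], [0, 0]]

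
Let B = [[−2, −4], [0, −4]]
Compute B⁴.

[[16, 480], [0, 256]]

B² = [[4, 24], [0, 16]]
B³ = [[−8, −112], [0, −64]]
B⁴ = [[16, 480], [0, 256]]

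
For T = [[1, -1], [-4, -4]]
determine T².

[[5, 3], [12, 20]]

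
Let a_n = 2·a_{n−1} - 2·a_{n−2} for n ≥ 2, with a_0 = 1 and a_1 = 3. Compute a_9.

With companion matrix C = [[2, -2], [1, 0]], [a_n, a_{n−1}]ᵀ = C·[a_{n−1}, a_{n−2}]ᵀ, so [a_9, a_8]ᵀ = C⁸·[a_1, a_0]ᵀ.
C⁸ = [[16, 0], [0, 16]], giving [a_9, a_8]ᵀ = [[48], [16]].

48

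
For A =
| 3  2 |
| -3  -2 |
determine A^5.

A² = A (a projection; rank 1, trace 1), so A^5 = A.

[[3, 2], [-3, -2]]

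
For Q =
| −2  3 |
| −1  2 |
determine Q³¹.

Q² = I (check: tr Q = 0 and det Q = −1), so Q³¹ = Q since 31 is odd.

[[−2, 3], [−1, 2]]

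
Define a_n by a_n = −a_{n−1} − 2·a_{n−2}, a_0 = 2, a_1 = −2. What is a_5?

−10

With companion matrix T = [[−1, −2], [1, 0]], [a_n, a_{n−1}]ᵀ = T·[a_{n−1}, a_{n−2}]ᵀ, so [a_5, a_4]ᵀ = T⁴·[a_1, a_0]ᵀ.
T⁴ = [[−1, −6], [3, 2]], giving [a_5, a_4]ᵀ = [[−10], [−2]].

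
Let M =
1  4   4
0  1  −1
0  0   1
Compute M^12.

M = I + N where N = [[0, 4, 4], [0, 0, −1], [0, 0, 0]] is strictly upper-triangular, so N^3 = 0.
(I + N)^12 = I + 12·N + 66·N^2 = [[1, 48, −216], [0, 1, −12], [0, 0, 1]].

[[1, 48, −216], [0, 1, −12], [0, 0, 1]]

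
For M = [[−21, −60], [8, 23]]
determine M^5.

tr M = 2 and det M = −3, so the characteristic polynomial is λ² − (2)λ + (−3) with roots −1 and 3.
Eigenvectors give P = [[−3, −5], [1, 2]] with P⁻¹ = [[−2, −5], [1, 3]], and M = P·diag(−1, 3)·P⁻¹.
Then M^5 = P·diag(−1, 243)·P⁻¹ = [[3, −1215], [−1, 486]] · [[−2, −5], [1, 3]] = [[−1221, −3660], [488, 1463]].

[[−1221, −3660], [488, 1463]]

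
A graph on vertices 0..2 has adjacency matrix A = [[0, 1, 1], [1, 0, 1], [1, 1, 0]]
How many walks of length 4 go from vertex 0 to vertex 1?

The number of length-4 walks from vertex 0 to vertex 1 is entry (0,1) of A^4, where A is the adjacency matrix.
A^2 = [[2, 1, 1], [1, 2, 1], [1, 1, 2]]
A^3 = [[2, 3, 3], [3, 2, 3], [3, 3, 2]]
A^4 = [[6, 5, 5], [5, 6, 5], [5, 5, 6]]

5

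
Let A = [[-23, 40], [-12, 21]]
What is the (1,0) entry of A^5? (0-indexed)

tr A = -2 and det A = -3, so the characteristic polynomial is λ² − (-2)λ + (-3) with roots 1 and -3.
Eigenvectors give P = [[-5, 2], [-3, 1]] with P⁻¹ = [[1, -2], [3, -5]], and A = P·diag(1, -3)·P⁻¹.
Then A^5 = P·diag(1, -243)·P⁻¹ = [[-5, -486], [-3, -243]] · [[1, -2], [3, -5]] = [[-1463, 2440], [-732, 1221]].

-732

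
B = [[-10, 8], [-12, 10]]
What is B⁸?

[[256, 0], [0, 256]]

tr B = 0 and det B = -4, so the characteristic polynomial is λ² − (0)λ + (-4) with roots -2 and 2.
Eigenvectors give P = [[1, 2], [1, 3]] with P⁻¹ = [[3, -2], [-1, 1]], and B = P·diag(-2, 2)·P⁻¹.
Then B⁸ = P·diag(256, 256)·P⁻¹ = [[256, 512], [256, 768]] · [[3, -2], [-1, 1]] = [[256, 0], [0, 256]].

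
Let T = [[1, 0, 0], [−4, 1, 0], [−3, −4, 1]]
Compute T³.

[[1, 0, 0], [−12, 1, 0], [39, −12, 1]]

T = I + N where N = [[0, 0, 0], [−4, 0, 0], [−3, −4, 0]] is strictly lower-triangular, so N³ = 0.
(I + N)³ = I + 3·N + 3·N² = [[1, 0, 0], [−12, 1, 0], [39, −12, 1]].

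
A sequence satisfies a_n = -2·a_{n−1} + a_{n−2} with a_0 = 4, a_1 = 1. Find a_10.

1562

With companion matrix M = [[-2, 1], [1, 0]], [a_n, a_{n−1}]ᵀ = M·[a_{n−1}, a_{n−2}]ᵀ, so [a_10, a_9]ᵀ = M^9·[a_1, a_0]ᵀ.
M^9 = [[-2378, 985], [985, -408]], giving [a_10, a_9]ᵀ = [[1562], [-647]].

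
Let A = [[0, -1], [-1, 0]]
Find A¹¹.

[[0, -1], [-1, 0]]

A² = I (check: tr A = 0 and det A = -1), so A¹¹ = A since 11 is odd.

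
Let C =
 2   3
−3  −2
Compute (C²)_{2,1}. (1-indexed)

0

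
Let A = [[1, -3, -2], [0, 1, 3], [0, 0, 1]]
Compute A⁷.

[[1, -21, -203], [0, 1, 21], [0, 0, 1]]

A = I + N where N = [[0, -3, -2], [0, 0, 3], [0, 0, 0]] is strictly upper-triangular, so N³ = 0.
(I + N)⁷ = I + 7·N + 21·N² = [[1, -21, -203], [0, 1, 21], [0, 0, 1]].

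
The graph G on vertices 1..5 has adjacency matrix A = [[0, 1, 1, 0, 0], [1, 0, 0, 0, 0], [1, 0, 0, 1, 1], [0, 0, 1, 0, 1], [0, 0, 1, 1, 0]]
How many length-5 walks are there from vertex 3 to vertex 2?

The number of length-5 walks from vertex 3 to vertex 2 is entry (3,2) of A⁵, where A is the adjacency matrix.
A² = [[2, 0, 0, 1, 1], [0, 1, 1, 0, 0], [0, 1, 3, 1, 1], [1, 0, 1, 2, 1], [1, 0, 1, 1, 2]]
A³ = [[0, 2, 4, 1, 1], [2, 0, 0, 1, 1], [4, 0, 2, 4, 4], [1, 1, 4, 2, 3], [1, 1, 4, 3, 2]]
A⁴ = [[6, 0, 2, 5, 5], [0, 2, 4, 1, 1], [2, 4, 12, 6, 6], [5, 1, 6, 7, 6], [5, 1, 6, 6, 7]]
A⁵ = [[2, 6, 16, 7, 7], [6, 0, 2, 5, 5], [16, 2, 14, 18, 18], [7, 5, 18, 12, 13], [7, 5, 18, 13, 12]]

2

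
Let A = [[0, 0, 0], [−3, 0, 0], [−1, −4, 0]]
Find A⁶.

[[0, 0, 0], [0, 0, 0], [0, 0, 0]]

A is strictly triangular, hence nilpotent: A³ = 0, so A⁶ = 0.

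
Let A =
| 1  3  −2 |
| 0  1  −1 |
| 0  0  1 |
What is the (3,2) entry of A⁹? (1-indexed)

A = I + N where N = [[0, 3, −2], [0, 0, −1], [0, 0, 0]] is strictly upper-triangular, so N³ = 0.
(I + N)⁹ = I + 9·N + 36·N² = [[1, 27, −126], [0, 1, −9], [0, 0, 1]].

0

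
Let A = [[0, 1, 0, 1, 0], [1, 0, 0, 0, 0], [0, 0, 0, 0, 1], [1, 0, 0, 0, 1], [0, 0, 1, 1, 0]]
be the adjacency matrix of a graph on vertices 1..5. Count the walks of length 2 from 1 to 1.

The number of length-2 walks from vertex 1 to vertex 1 is entry (1,1) of A², where A is the adjacency matrix.
A² = [[2, 0, 0, 0, 1], [0, 1, 0, 1, 0], [0, 0, 1, 1, 0], [0, 1, 1, 2, 0], [1, 0, 0, 0, 2]]

2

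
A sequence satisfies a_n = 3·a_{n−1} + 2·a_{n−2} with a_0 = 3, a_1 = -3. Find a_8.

With companion matrix A = [[3, 2], [1, 0]], [a_n, a_{n−1}]ᵀ = A·[a_{n−1}, a_{n−2}]ᵀ, so [a_8, a_7]ᵀ = A⁷·[a_1, a_0]ᵀ.
A⁷ = [[6279, 3526], [1763, 990]], giving [a_8, a_7]ᵀ = [[-8259], [-2319]].

-8259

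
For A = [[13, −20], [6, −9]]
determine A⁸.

[[39361, −65600], [19680, −32799]]

tr A = 4 and det A = 3, so the characteristic polynomial is λ² − (4)λ + (3) with roots 1 and 3.
Eigenvectors give P = [[−5, 2], [−3, 1]] with P⁻¹ = [[1, −2], [3, −5]], and A = P·diag(1, 3)·P⁻¹.
Then A⁸ = P·diag(1, 6561)·P⁻¹ = [[−5, 13122], [−3, 6561]] · [[1, −2], [3, −5]] = [[39361, −65600], [19680, −32799]].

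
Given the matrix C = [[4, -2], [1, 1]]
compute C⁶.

tr C = 5 and det C = 6, so the characteristic polynomial is λ² − (5)λ + (6) with roots 3 and 2.
Eigenvectors give P = [[2, 1], [1, 1]] with P⁻¹ = [[1, -1], [-1, 2]], and C = P·diag(3, 2)·P⁻¹.
Then C⁶ = P·diag(729, 64)·P⁻¹ = [[1458, 64], [729, 64]] · [[1, -1], [-1, 2]] = [[1394, -1330], [665, -601]].

[[1394, -1330], [665, -601]]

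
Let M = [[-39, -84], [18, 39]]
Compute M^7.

[[-28431, -61236], [13122, 28431]]

tr M = 0 and det M = -9, so the characteristic polynomial is λ² − (0)λ + (-9) with roots 3 and -3.
Eigenvectors give P = [[-2, 7], [1, -3]] with P⁻¹ = [[3, 7], [1, 2]], and M = P·diag(3, -3)·P⁻¹.
Then M^7 = P·diag(2187, -2187)·P⁻¹ = [[-4374, -15309], [2187, 6561]] · [[3, 7], [1, 2]] = [[-28431, -61236], [13122, 28431]].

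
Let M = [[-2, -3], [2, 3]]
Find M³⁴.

M² = M (a projection; rank 1, trace 1), so M³⁴ = M.

[[-2, -3], [2, 3]]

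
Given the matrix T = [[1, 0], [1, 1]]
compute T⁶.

T = I + N where N = [[0, 0], [1, 0]] is strictly lower-triangular, so N² = 0.
(I + N)⁶ = I + 6·N = [[1, 0], [6, 1]].

[[1, 0], [6, 1]]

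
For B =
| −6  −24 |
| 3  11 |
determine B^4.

tr B = 5 and det B = 6, so the characteristic polynomial is λ² − (5)λ + (6) with roots 3 and 2.
Eigenvectors give P = [[−8, −3], [3, 1]] with P⁻¹ = [[1, 3], [−3, −8]], and B = P·diag(3, 2)·P⁻¹.
Then B^4 = P·diag(81, 16)·P⁻¹ = [[−648, −48], [243, 16]] · [[1, 3], [−3, −8]] = [[−504, −1560], [195, 601]].

[[−504, −1560], [195, 601]]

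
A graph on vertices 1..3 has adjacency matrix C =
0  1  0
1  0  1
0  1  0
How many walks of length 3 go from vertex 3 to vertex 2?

2

The number of length-3 walks from vertex 3 to vertex 2 is entry (3,2) of C^3, where C is the adjacency matrix.
C^2 = [[1, 0, 1], [0, 2, 0], [1, 0, 1]]
C^3 = [[0, 2, 0], [2, 0, 2], [0, 2, 0]]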